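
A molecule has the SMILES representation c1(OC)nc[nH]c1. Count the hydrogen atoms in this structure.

6

Atom tally by fragment:
  imidazole ring core → C:3 H:4 N:2
  (− 1 ring H displaced by substituents)
  + OCH3 → C:1 H:3 O:1
Element totals:
  C: 4
  H: 6
  N: 2
  O: 1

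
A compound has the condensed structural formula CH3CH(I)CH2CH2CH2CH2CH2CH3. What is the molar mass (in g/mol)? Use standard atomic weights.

Element totals:
  C: 8
  H: 17
  I: 1
Molecular formula: C8H17I.
  M = 8(12.011) + 17(1.008) + 126.904
    = 96.088 + 17.136 + 126.904 = 240.128

240.13 g/mol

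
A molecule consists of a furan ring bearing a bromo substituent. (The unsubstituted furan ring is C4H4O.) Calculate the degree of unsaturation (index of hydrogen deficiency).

Atom tally by fragment:
  furan ring core → C:4 H:4 O:1
  (− 1 ring H displaced by substituents)
  + Br → Br:1
Element totals:
  C: 4
  H: 3
  Br: 1
  O: 1
Molecular formula: C4H3BrO.
DoU = (2C + 2 + N − H − X) / 2 = (2·4 + 2 + 0 − 3 − 1) / 2 = 3.

3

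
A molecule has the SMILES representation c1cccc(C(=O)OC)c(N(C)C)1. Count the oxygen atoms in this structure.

2

Atom tally by fragment:
  benzene ring core → C:6 H:6
  (− 2 ring H displaced by substituents)
  + COOCH3 → C:2 H:3 O:2
  + N(CH3)2 → N:1 C:2 H:6
Element totals:
  C: 10
  H: 13
  N: 1
  O: 2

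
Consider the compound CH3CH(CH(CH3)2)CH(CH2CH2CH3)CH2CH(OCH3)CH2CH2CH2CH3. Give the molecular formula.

C16H34O

Atom tally by fragment:
  CH3 → C:1 H:3
  CH(CH(CH3)2) → C:4 H:8
  CH(CH2CH2CH3) → C:4 H:8
  CH2 → C:1 H:2
  CH(OCH3) → C:2 H:4 O:1
  CH2 → C:1 H:2
  CH2 → C:1 H:2
  CH2 → C:1 H:2
  CH3 → C:1 H:3
Element totals:
  C: 16
  H: 34
  O: 1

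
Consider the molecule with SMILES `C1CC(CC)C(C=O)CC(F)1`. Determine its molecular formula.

Atom tally by fragment:
  cyclohexane ring core → C:6 H:12
  (− 3 ring H displaced by substituents)
  + C2H5 → C:2 H:5
  + CHO → C:1 H:1 O:1
  + F → F:1
Element totals:
  C: 9
  H: 15
  F: 1
  O: 1

C9H15FO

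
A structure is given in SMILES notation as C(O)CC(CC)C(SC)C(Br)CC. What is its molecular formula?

Atom tally by fragment:
  HOCH2 → C:1 H:3 O:1
  CH2 → C:1 H:2
  CH(C2H5) → C:3 H:6
  CH(SCH3) → C:2 H:4 S:1
  CH(Br) → C:1 H:1 Br:1
  CH2 → C:1 H:2
  CH3 → C:1 H:3
Element totals:
  C: 10
  H: 21
  Br: 1
  O: 1
  S: 1

C10H21BrOS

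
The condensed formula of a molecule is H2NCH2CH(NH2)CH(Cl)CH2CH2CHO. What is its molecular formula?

C6H13ClN2O

Atom tally by fragment:
  H2NCH2 → C:1 H:4 N:1
  CH(NH2) → C:1 H:3 N:1
  CH(Cl) → C:1 H:1 Cl:1
  CH2 → C:1 H:2
  CH2CHO → C:2 H:3 O:1
Element totals:
  C: 6
  H: 13
  Cl: 1
  N: 2
  O: 1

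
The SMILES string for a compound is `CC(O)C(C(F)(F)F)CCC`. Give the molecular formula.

C7H13F3O

Atom tally by fragment:
  CH3 → C:1 H:3
  CH(OH) → C:1 H:2 O:1
  CH(CF3) → C:2 H:1 F:3
  CH2 → C:1 H:2
  CH2 → C:1 H:2
  CH3 → C:1 H:3
Element totals:
  C: 7
  H: 13
  F: 3
  O: 1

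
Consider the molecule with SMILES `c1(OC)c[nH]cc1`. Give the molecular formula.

C5H7NO

Atom tally by fragment:
  pyrrole ring core → C:4 H:5 N:1
  (− 1 ring H displaced by substituents)
  + OCH3 → C:1 H:3 O:1
Element totals:
  C: 5
  H: 7
  N: 1
  O: 1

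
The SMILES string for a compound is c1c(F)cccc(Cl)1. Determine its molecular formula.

C6H4ClF

Atom tally by fragment:
  benzene ring core → C:6 H:6
  (− 2 ring H displaced by substituents)
  + F → F:1
  + Cl → Cl:1
Element totals:
  C: 6
  H: 4
  Cl: 1
  F: 1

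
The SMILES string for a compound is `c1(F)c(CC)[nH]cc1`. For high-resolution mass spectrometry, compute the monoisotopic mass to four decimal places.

113.0641

Atom tally by fragment:
  pyrrole ring core → C:4 H:5 N:1
  (− 2 ring H displaced by substituents)
  + F → F:1
  + C2H5 → C:2 H:5
Element totals:
  C: 6
  H: 8
  F: 1
  N: 1
Molecular formula: C6H8FN.
  M = 6(12.0) + 8(1.007825) + 18.998403 + 14.003074
    = 72.000000 + 8.062600 + 18.998403 + 14.003074 = 113.064077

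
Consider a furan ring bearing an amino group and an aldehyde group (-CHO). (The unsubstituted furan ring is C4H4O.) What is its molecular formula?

C5H5NO2

Atom tally by fragment:
  furan ring core → C:4 H:4 O:1
  (− 2 ring H displaced by substituents)
  + NH2 → N:1 H:2
  + CHO → C:1 H:1 O:1
Element totals:
  C: 5
  H: 5
  N: 1
  O: 2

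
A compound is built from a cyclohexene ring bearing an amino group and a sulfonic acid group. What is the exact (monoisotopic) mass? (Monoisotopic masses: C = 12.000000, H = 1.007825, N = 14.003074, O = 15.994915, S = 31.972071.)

177.0460

Atom tally by fragment:
  cyclohexene ring core → C:6 H:10
  (− 2 ring H displaced by substituents)
  + NH2 → N:1 H:2
  + SO3H → S:1 O:3 H:1
Element totals:
  C: 6
  H: 11
  N: 1
  O: 3
  S: 1
Molecular formula: C6H11NO3S.
  M = 6(12.0) + 11(1.007825) + 14.003074 + 3(15.994915) + 31.972071
    = 72.000000 + 11.086075 + 14.003074 + 47.984745 + 31.972071 = 177.045965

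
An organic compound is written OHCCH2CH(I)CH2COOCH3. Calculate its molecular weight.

256.04 g/mol

Atom tally by fragment:
  OHCCH2 → C:2 H:3 O:1
  CH(I) → C:1 H:1 I:1
  CH2COOCH3 → C:3 H:5 O:2
Element totals:
  C: 6
  H: 9
  I: 1
  O: 3
Molecular formula: C6H9IO3.
  M = 6(12.011) + 9(1.008) + 126.904 + 3(15.999)
    = 72.066 + 9.072 + 126.904 + 47.997 = 256.039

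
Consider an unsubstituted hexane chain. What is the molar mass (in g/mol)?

Atom tally by fragment:
  CH3 → C:1 H:3
  CH2 → C:1 H:2
  CH2 → C:1 H:2
  CH2 → C:1 H:2
  CH2 → C:1 H:2
  CH3 → C:1 H:3
Element totals:
  C: 6
  H: 14
Molecular formula: C6H14.
  M = 6(12.011) + 14(1.008)
    = 72.066 + 14.112 = 86.178

86.18 g/mol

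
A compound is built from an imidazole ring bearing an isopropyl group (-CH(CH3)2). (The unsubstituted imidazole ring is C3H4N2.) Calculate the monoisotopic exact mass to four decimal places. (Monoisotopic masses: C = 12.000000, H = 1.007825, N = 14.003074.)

110.0844

Atom tally by fragment:
  imidazole ring core → C:3 H:4 N:2
  (− 1 ring H displaced by substituents)
  + CH(CH3)2 → C:3 H:7
Element totals:
  C: 6
  H: 10
  N: 2
Molecular formula: C6H10N2.
  M = 6(12.0) + 10(1.007825) + 2(14.003074)
    = 72.000000 + 10.078250 + 28.006148 = 110.084398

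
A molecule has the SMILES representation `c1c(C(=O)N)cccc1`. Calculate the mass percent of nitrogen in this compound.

11.56%

Atom tally by fragment:
  benzene ring core → C:6 H:6
  (− 1 ring H displaced by substituents)
  + CONH2 → C:1 H:2 O:1 N:1
Element totals:
  C: 7
  H: 7
  N: 1
  O: 1
Molecular formula: C7H7NO.
Molar mass = 121.139 g/mol.
Mass from N: 1 × 14.007 = 14.007 g/mol.
%N = 14.007 / 121.139 × 100 = 11.56%.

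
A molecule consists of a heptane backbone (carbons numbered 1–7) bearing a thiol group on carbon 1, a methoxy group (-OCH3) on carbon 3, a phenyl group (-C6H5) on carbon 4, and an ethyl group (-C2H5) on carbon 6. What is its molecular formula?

Atom tally by fragment:
  HSCH2 → C:1 H:3 S:1
  CH2 → C:1 H:2
  CH(OCH3) → C:2 H:4 O:1
  CH(C6H5) → C:7 H:6
  CH2 → C:1 H:2
  CH(C2H5) → C:3 H:6
  CH3 → C:1 H:3
Element totals:
  C: 16
  H: 26
  O: 1
  S: 1

C16H26OS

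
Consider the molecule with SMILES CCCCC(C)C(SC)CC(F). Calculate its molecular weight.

Atom tally by fragment:
  CH3 → C:1 H:3
  CH2 → C:1 H:2
  CH2 → C:1 H:2
  CH2 → C:1 H:2
  CH(CH3) → C:2 H:4
  CH(SCH3) → C:2 H:4 S:1
  CH2 → C:1 H:2
  CH2F → C:1 H:2 F:1
Element totals:
  C: 10
  H: 21
  F: 1
  S: 1
Molecular formula: C10H21FS.
  M = 10(12.011) + 21(1.008) + 18.998 + 32.06
    = 120.110 + 21.168 + 18.998 + 32.060 = 192.336

192.34 g/mol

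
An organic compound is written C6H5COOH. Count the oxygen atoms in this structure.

2

Element totals:
  C: 7
  H: 6
  O: 2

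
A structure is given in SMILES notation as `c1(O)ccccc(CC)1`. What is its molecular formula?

C8H10O

Atom tally by fragment:
  benzene ring core → C:6 H:6
  (− 2 ring H displaced by substituents)
  + OH → O:1 H:1
  + C2H5 → C:2 H:5
Element totals:
  C: 8
  H: 10
  O: 1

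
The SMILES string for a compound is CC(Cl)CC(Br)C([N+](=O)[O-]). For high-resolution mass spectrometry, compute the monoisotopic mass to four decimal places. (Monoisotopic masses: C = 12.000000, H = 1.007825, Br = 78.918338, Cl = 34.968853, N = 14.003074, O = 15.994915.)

Atom tally by fragment:
  CH3 → C:1 H:3
  CH(Cl) → C:1 H:1 Cl:1
  CH2 → C:1 H:2
  CH(Br) → C:1 H:1 Br:1
  CH2NO2 → C:1 H:2 N:1 O:2
Element totals:
  C: 5
  H: 9
  Br: 1
  Cl: 1
  N: 1
  O: 2
Molecular formula: C5H9BrClNO2.
  M = 5(12.0) + 9(1.007825) + 78.918338 + 34.968853 + 14.003074 + 2(15.994915)
    = 60.000000 + 9.070425 + 78.918338 + 34.968853 + 14.003074 + 31.989830 = 228.950520

228.9505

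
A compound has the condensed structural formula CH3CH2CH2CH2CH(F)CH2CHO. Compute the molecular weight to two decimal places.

132.18 g/mol

Atom tally by fragment:
  CH3 → C:1 H:3
  CH2 → C:1 H:2
  CH2 → C:1 H:2
  CH2 → C:1 H:2
  CH(F) → C:1 H:1 F:1
  CH2CHO → C:2 H:3 O:1
Element totals:
  C: 7
  H: 13
  F: 1
  O: 1
Molecular formula: C7H13FO.
  M = 7(12.011) + 13(1.008) + 18.998 + 15.999
    = 84.077 + 13.104 + 18.998 + 15.999 = 132.178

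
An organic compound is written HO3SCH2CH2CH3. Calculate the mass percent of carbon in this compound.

Atom tally by fragment:
  HO3SCH2 → C:1 H:3 S:1 O:3
  CH2 → C:1 H:2
  CH3 → C:1 H:3
Element totals:
  C: 3
  H: 8
  O: 3
  S: 1
Molecular formula: C3H8O3S.
Molar mass = 124.154 g/mol.
Mass from C: 3 × 12.011 = 36.033 g/mol.
%C = 36.033 / 124.154 × 100 = 29.02%.

29.02%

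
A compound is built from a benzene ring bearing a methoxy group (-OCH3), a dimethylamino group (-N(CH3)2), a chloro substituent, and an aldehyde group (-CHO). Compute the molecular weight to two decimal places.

213.66 g/mol

Atom tally by fragment:
  benzene ring core → C:6 H:6
  (− 4 ring H displaced by substituents)
  + OCH3 → C:1 H:3 O:1
  + N(CH3)2 → N:1 C:2 H:6
  + Cl → Cl:1
  + CHO → C:1 H:1 O:1
Element totals:
  C: 10
  H: 12
  Cl: 1
  N: 1
  O: 2
Molecular formula: C10H12ClNO2.
  M = 10(12.011) + 12(1.008) + 35.45 + 14.007 + 2(15.999)
    = 120.110 + 12.096 + 35.450 + 14.007 + 31.998 = 213.661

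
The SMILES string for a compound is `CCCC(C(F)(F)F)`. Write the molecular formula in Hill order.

Atom tally by fragment:
  CH3 → C:1 H:3
  CH2 → C:1 H:2
  CH2 → C:1 H:2
  CH2CF3 → C:2 H:2 F:3
Element totals:
  C: 5
  H: 9
  F: 3

C5H9F3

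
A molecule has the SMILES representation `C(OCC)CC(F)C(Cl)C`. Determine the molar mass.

168.64 g/mol

Atom tally by fragment:
  C2H5OCH2 → C:3 H:7 O:1
  CH2 → C:1 H:2
  CH(F) → C:1 H:1 F:1
  CH(Cl) → C:1 H:1 Cl:1
  CH3 → C:1 H:3
Element totals:
  C: 7
  H: 14
  Cl: 1
  F: 1
  O: 1
Molecular formula: C7H14ClFO.
  M = 7(12.011) + 14(1.008) + 35.45 + 18.998 + 15.999
    = 84.077 + 14.112 + 35.450 + 18.998 + 15.999 = 168.636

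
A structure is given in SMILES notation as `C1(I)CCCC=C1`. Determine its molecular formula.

C6H9I

Atom tally by fragment:
  cyclohexene ring core → C:6 H:10
  (− 1 ring H displaced by substituents)
  + I → I:1
Element totals:
  C: 6
  H: 9
  I: 1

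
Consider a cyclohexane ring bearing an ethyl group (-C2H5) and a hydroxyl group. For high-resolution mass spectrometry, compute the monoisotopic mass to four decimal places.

Atom tally by fragment:
  cyclohexane ring core → C:6 H:12
  (− 2 ring H displaced by substituents)
  + C2H5 → C:2 H:5
  + OH → O:1 H:1
Element totals:
  C: 8
  H: 16
  O: 1
Molecular formula: C8H16O.
  M = 8(12.0) + 16(1.007825) + 15.994915
    = 96.000000 + 16.125200 + 15.994915 = 128.120115

128.1201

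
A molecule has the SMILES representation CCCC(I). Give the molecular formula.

C4H9I

Atom tally by fragment:
  CH3 → C:1 H:3
  CH2 → C:1 H:2
  CH2 → C:1 H:2
  CH2I → C:1 H:2 I:1
Element totals:
  C: 4
  H: 9
  I: 1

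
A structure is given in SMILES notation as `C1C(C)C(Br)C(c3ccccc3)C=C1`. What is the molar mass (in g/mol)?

Atom tally by fragment:
  cyclohexene ring core → C:6 H:10
  (− 3 ring H displaced by substituents)
  + CH3 → C:1 H:3
  + Br → Br:1
  + C6H5 → C:6 H:5
Element totals:
  C: 13
  H: 15
  Br: 1
Molecular formula: C13H15Br.
  M = 13(12.011) + 15(1.008) + 79.904
    = 156.143 + 15.120 + 79.904 = 251.167

251.17 g/mol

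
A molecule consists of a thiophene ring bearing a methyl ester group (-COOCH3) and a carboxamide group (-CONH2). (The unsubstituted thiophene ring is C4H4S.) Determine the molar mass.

185.20 g/mol

Atom tally by fragment:
  thiophene ring core → C:4 H:4 S:1
  (− 2 ring H displaced by substituents)
  + COOCH3 → C:2 H:3 O:2
  + CONH2 → C:1 H:2 O:1 N:1
Element totals:
  C: 7
  H: 7
  N: 1
  O: 3
  S: 1
Molecular formula: C7H7NO3S.
  M = 7(12.011) + 7(1.008) + 14.007 + 3(15.999) + 32.06
    = 84.077 + 7.056 + 14.007 + 47.997 + 32.060 = 185.197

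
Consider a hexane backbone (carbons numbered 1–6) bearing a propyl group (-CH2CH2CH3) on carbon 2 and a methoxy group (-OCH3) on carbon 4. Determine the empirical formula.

C10H22O

Atom tally by fragment:
  CH3 → C:1 H:3
  CH(CH2CH2CH3) → C:4 H:8
  CH2 → C:1 H:2
  CH(OCH3) → C:2 H:4 O:1
  CH2 → C:1 H:2
  CH3 → C:1 H:3
Element totals:
  C: 10
  H: 22
  O: 1
Molecular formula: C10H22O.
gcd of subscripts (10, 22, 1) = 1, so the empirical formula equals the molecular formula.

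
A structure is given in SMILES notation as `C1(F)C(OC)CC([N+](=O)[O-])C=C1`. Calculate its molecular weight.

175.16 g/mol

Atom tally by fragment:
  cyclohexene ring core → C:6 H:10
  (− 3 ring H displaced by substituents)
  + F → F:1
  + OCH3 → C:1 H:3 O:1
  + NO2 → N:1 O:2
Element totals:
  C: 7
  H: 10
  F: 1
  N: 1
  O: 3
Molecular formula: C7H10FNO3.
  M = 7(12.011) + 10(1.008) + 18.998 + 14.007 + 3(15.999)
    = 84.077 + 10.080 + 18.998 + 14.007 + 47.997 = 175.159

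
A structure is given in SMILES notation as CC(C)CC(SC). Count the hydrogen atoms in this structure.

Atom tally by fragment:
  CH3 → C:1 H:3
  CH(CH3) → C:2 H:4
  CH2 → C:1 H:2
  CH2SCH3 → C:2 H:5 S:1
Element totals:
  C: 6
  H: 14
  S: 1

14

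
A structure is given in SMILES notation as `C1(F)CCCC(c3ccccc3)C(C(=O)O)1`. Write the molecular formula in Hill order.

Atom tally by fragment:
  cyclohexane ring core → C:6 H:12
  (− 3 ring H displaced by substituents)
  + F → F:1
  + C6H5 → C:6 H:5
  + COOH → C:1 H:1 O:2
Element totals:
  C: 13
  H: 15
  F: 1
  O: 2

C13H15FO2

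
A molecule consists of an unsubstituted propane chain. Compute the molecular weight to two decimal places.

44.10 g/mol

Atom tally by fragment:
  CH3 → C:1 H:3
  CH2 → C:1 H:2
  CH3 → C:1 H:3
Element totals:
  C: 3
  H: 8
Molecular formula: C3H8.
  M = 3(12.011) + 8(1.008)
    = 36.033 + 8.064 = 44.097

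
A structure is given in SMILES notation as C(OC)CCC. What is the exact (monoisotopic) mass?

Atom tally by fragment:
  CH3OCH2 → C:2 H:5 O:1
  CH2 → C:1 H:2
  CH2 → C:1 H:2
  CH3 → C:1 H:3
Element totals:
  C: 5
  H: 12
  O: 1
Molecular formula: C5H12O.
  M = 5(12.0) + 12(1.007825) + 15.994915
    = 60.000000 + 12.093900 + 15.994915 = 88.088815

88.0888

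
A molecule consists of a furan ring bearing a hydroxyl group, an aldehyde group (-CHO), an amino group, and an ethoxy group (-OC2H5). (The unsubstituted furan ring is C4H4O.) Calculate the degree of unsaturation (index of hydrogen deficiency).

4

Atom tally by fragment:
  furan ring core → C:4 H:4 O:1
  (− 4 ring H displaced by substituents)
  + OH → O:1 H:1
  + CHO → C:1 H:1 O:1
  + NH2 → N:1 H:2
  + OC2H5 → C:2 H:5 O:1
Element totals:
  C: 7
  H: 9
  N: 1
  O: 4
Molecular formula: C7H9NO4.
DoU = (2C + 2 + N − H − X) / 2 = (2·7 + 2 + 1 − 9 − 0) / 2 = 4.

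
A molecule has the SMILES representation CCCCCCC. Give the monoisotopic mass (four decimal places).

100.1252

Atom tally by fragment:
  CH3 → C:1 H:3
  CH2 → C:1 H:2
  CH2 → C:1 H:2
  CH2 → C:1 H:2
  CH2 → C:1 H:2
  CH2 → C:1 H:2
  CH3 → C:1 H:3
Element totals:
  C: 7
  H: 16
Molecular formula: C7H16.
  M = 7(12.0) + 16(1.007825)
    = 84.000000 + 16.125200 = 100.125200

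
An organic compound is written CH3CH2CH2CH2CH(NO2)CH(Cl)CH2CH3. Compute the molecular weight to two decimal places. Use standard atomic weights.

193.67 g/mol

Atom tally by fragment:
  CH3 → C:1 H:3
  CH2 → C:1 H:2
  CH2 → C:1 H:2
  CH2 → C:1 H:2
  CH(NO2) → C:1 H:1 N:1 O:2
  CH(Cl) → C:1 H:1 Cl:1
  CH2 → C:1 H:2
  CH3 → C:1 H:3
Element totals:
  C: 8
  H: 16
  Cl: 1
  N: 1
  O: 2
Molecular formula: C8H16ClNO2.
  M = 8(12.011) + 16(1.008) + 35.45 + 14.007 + 2(15.999)
    = 96.088 + 16.128 + 35.450 + 14.007 + 31.998 = 193.671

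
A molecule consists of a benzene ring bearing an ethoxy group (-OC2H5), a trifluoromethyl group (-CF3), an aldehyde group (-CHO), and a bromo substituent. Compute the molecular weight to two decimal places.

Atom tally by fragment:
  benzene ring core → C:6 H:6
  (− 4 ring H displaced by substituents)
  + OC2H5 → C:2 H:5 O:1
  + CF3 → C:1 F:3
  + CHO → C:1 H:1 O:1
  + Br → Br:1
Element totals:
  C: 10
  H: 8
  Br: 1
  F: 3
  O: 2
Molecular formula: C10H8BrF3O2.
  M = 10(12.011) + 8(1.008) + 79.904 + 3(18.998) + 2(15.999)
    = 120.110 + 8.064 + 79.904 + 56.994 + 31.998 = 297.070

297.07 g/mol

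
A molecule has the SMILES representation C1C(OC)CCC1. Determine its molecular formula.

C6H12O

Atom tally by fragment:
  cyclopentane ring core → C:5 H:10
  (− 1 ring H displaced by substituents)
  + OCH3 → C:1 H:3 O:1
Element totals:
  C: 6
  H: 12
  O: 1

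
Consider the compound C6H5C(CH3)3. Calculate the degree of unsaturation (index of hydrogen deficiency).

Atom tally by fragment:
  benzene ring core → C:6 H:6
  (− 1 ring H displaced by substituents)
  + C(CH3)3 → C:4 H:9
Element totals:
  C: 10
  H: 14
Molecular formula: C10H14.
DoU = (2C + 2 + N − H − X) / 2 = (2·10 + 2 + 0 − 14 − 0) / 2 = 4.

4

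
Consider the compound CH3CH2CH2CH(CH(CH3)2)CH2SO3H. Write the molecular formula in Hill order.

C8H18O3S

Atom tally by fragment:
  CH3 → C:1 H:3
  CH2 → C:1 H:2
  CH2 → C:1 H:2
  CH(CH(CH3)2) → C:4 H:8
  CH2SO3H → C:1 H:3 S:1 O:3
Element totals:
  C: 8
  H: 18
  O: 3
  S: 1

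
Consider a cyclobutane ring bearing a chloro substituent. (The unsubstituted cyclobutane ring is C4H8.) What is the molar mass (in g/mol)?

Atom tally by fragment:
  cyclobutane ring core → C:4 H:8
  (− 1 ring H displaced by substituents)
  + Cl → Cl:1
Element totals:
  C: 4
  H: 7
  Cl: 1
Molecular formula: C4H7Cl.
  M = 4(12.011) + 7(1.008) + 35.45
    = 48.044 + 7.056 + 35.450 = 90.550

90.55 g/mol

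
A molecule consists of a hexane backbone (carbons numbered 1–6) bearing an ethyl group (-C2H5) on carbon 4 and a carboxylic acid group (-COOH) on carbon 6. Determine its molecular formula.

C9H18O2

Atom tally by fragment:
  CH3 → C:1 H:3
  CH2 → C:1 H:2
  CH2 → C:1 H:2
  CH(C2H5) → C:3 H:6
  CH2 → C:1 H:2
  CH2COOH → C:2 H:3 O:2
Element totals:
  C: 9
  H: 18
  O: 2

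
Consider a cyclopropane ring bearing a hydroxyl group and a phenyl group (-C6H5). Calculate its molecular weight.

134.18 g/mol

Atom tally by fragment:
  cyclopropane ring core → C:3 H:6
  (− 2 ring H displaced by substituents)
  + OH → O:1 H:1
  + C6H5 → C:6 H:5
Element totals:
  C: 9
  H: 10
  O: 1
Molecular formula: C9H10O.
  M = 9(12.011) + 10(1.008) + 15.999
    = 108.099 + 10.080 + 15.999 = 134.178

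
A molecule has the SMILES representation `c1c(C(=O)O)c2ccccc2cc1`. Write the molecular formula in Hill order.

Atom tally by fragment:
  naphthalene ring system core → C:10 H:8
  (− 1 ring H displaced by substituents)
  + COOH → C:1 H:1 O:2
Element totals:
  C: 11
  H: 8
  O: 2

C11H8O2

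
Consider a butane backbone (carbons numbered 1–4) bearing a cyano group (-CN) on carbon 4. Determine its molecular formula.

C5H9N

Atom tally by fragment:
  CH3 → C:1 H:3
  CH2 → C:1 H:2
  CH2 → C:1 H:2
  CH2CN → C:2 H:2 N:1
Element totals:
  C: 5
  H: 9
  N: 1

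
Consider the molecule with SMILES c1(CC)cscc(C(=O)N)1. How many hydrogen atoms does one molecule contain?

9

Atom tally by fragment:
  thiophene ring core → C:4 H:4 S:1
  (− 2 ring H displaced by substituents)
  + C2H5 → C:2 H:5
  + CONH2 → C:1 H:2 O:1 N:1
Element totals:
  C: 7
  H: 9
  N: 1
  O: 1
  S: 1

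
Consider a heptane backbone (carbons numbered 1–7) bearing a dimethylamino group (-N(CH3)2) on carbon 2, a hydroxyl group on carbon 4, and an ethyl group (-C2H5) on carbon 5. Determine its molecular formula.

C11H25NO

Atom tally by fragment:
  CH3 → C:1 H:3
  CH(N(CH3)2) → C:3 H:7 N:1
  CH2 → C:1 H:2
  CH(OH) → C:1 H:2 O:1
  CH(C2H5) → C:3 H:6
  CH2 → C:1 H:2
  CH3 → C:1 H:3
Element totals:
  C: 11
  H: 25
  N: 1
  O: 1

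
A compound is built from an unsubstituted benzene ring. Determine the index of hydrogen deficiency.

Atom tally by fragment:
  benzene ring core → C:6 H:6
Element totals:
  C: 6
  H: 6
Molecular formula: C6H6.
DoU = (2C + 2 + N − H − X) / 2 = (2·6 + 2 + 0 − 6 − 0) / 2 = 4.

4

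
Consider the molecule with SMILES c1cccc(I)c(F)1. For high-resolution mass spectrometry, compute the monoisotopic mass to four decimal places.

Atom tally by fragment:
  benzene ring core → C:6 H:6
  (− 2 ring H displaced by substituents)
  + I → I:1
  + F → F:1
Element totals:
  C: 6
  H: 4
  F: 1
  I: 1
Molecular formula: C6H4FI.
  M = 6(12.0) + 4(1.007825) + 18.998403 + 126.904472
    = 72.000000 + 4.031300 + 18.998403 + 126.904472 = 221.934175

221.9342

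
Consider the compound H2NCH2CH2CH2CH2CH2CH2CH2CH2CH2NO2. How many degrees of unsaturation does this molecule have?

1

Atom tally by fragment:
  H2NCH2 → C:1 H:4 N:1
  CH2 → C:1 H:2
  CH2 → C:1 H:2
  CH2 → C:1 H:2
  CH2 → C:1 H:2
  CH2 → C:1 H:2
  CH2 → C:1 H:2
  CH2 → C:1 H:2
  CH2NO2 → C:1 H:2 N:1 O:2
Element totals:
  C: 9
  H: 20
  N: 2
  O: 2
Molecular formula: C9H20N2O2.
DoU = (2C + 2 + N − H − X) / 2 = (2·9 + 2 + 2 − 20 − 0) / 2 = 1.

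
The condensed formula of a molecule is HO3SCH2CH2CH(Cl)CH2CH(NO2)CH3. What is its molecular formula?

Atom tally by fragment:
  HO3SCH2 → C:1 H:3 S:1 O:3
  CH2 → C:1 H:2
  CH(Cl) → C:1 H:1 Cl:1
  CH2 → C:1 H:2
  CH(NO2) → C:1 H:1 N:1 O:2
  CH3 → C:1 H:3
Element totals:
  C: 6
  H: 12
  Cl: 1
  N: 1
  O: 5
  S: 1

C6H12ClNO5S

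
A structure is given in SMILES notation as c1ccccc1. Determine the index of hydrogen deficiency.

4

Atom tally by fragment:
  benzene ring core → C:6 H:6
Element totals:
  C: 6
  H: 6
Molecular formula: C6H6.
DoU = (2C + 2 + N − H − X) / 2 = (2·6 + 2 + 0 − 6 − 0) / 2 = 4.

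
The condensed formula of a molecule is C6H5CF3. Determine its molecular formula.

C7H5F3

Atom tally by fragment:
  benzene ring core → C:6 H:6
  (− 1 ring H displaced by substituents)
  + CF3 → C:1 F:3
Element totals:
  C: 7
  H: 5
  F: 3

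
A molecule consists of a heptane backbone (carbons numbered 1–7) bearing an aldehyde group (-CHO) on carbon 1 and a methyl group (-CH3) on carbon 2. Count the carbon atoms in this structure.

Atom tally by fragment:
  OHCCH2 → C:2 H:3 O:1
  CH(CH3) → C:2 H:4
  CH2 → C:1 H:2
  CH2 → C:1 H:2
  CH2 → C:1 H:2
  CH2 → C:1 H:2
  CH3 → C:1 H:3
Element totals:
  C: 9
  H: 18
  O: 1

9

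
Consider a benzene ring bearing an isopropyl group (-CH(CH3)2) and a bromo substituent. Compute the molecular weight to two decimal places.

Atom tally by fragment:
  benzene ring core → C:6 H:6
  (− 2 ring H displaced by substituents)
  + CH(CH3)2 → C:3 H:7
  + Br → Br:1
Element totals:
  C: 9
  H: 11
  Br: 1
Molecular formula: C9H11Br.
  M = 9(12.011) + 11(1.008) + 79.904
    = 108.099 + 11.088 + 79.904 = 199.091

199.09 g/mol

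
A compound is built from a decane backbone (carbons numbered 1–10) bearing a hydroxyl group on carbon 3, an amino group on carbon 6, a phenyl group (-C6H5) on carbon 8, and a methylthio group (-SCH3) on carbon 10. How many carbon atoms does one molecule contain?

17

Atom tally by fragment:
  CH3 → C:1 H:3
  CH2 → C:1 H:2
  CH(OH) → C:1 H:2 O:1
  CH2 → C:1 H:2
  CH2 → C:1 H:2
  CH(NH2) → C:1 H:3 N:1
  CH2 → C:1 H:2
  CH(C6H5) → C:7 H:6
  CH2 → C:1 H:2
  CH2SCH3 → C:2 H:5 S:1
Element totals:
  C: 17
  H: 29
  N: 1
  O: 1
  S: 1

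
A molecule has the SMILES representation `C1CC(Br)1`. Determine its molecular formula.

Atom tally by fragment:
  cyclopropane ring core → C:3 H:6
  (− 1 ring H displaced by substituents)
  + Br → Br:1
Element totals:
  C: 3
  H: 5
  Br: 1

C3H5Br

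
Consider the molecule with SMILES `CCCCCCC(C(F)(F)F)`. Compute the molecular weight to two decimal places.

Atom tally by fragment:
  CH3 → C:1 H:3
  CH2 → C:1 H:2
  CH2 → C:1 H:2
  CH2 → C:1 H:2
  CH2 → C:1 H:2
  CH2 → C:1 H:2
  CH2CF3 → C:2 H:2 F:3
Element totals:
  C: 8
  H: 15
  F: 3
Molecular formula: C8H15F3.
  M = 8(12.011) + 15(1.008) + 3(18.998)
    = 96.088 + 15.120 + 56.994 = 168.202

168.20 g/mol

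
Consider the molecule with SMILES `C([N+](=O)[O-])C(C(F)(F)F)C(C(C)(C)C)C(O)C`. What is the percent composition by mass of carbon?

46.69%

Atom tally by fragment:
  O2NCH2 → C:1 H:2 N:1 O:2
  CH(CF3) → C:2 H:1 F:3
  CH(C(CH3)3) → C:5 H:10
  CH(OH) → C:1 H:2 O:1
  CH3 → C:1 H:3
Element totals:
  C: 10
  H: 18
  F: 3
  N: 1
  O: 3
Molecular formula: C10H18F3NO3.
Molar mass = 257.252 g/mol.
Mass from C: 10 × 12.011 = 120.110 g/mol.
%C = 120.110 / 257.252 × 100 = 46.69%.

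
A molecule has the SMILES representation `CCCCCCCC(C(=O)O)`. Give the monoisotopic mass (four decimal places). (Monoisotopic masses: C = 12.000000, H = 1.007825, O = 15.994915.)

Atom tally by fragment:
  CH3 → C:1 H:3
  CH2 → C:1 H:2
  CH2 → C:1 H:2
  CH2 → C:1 H:2
  CH2 → C:1 H:2
  CH2 → C:1 H:2
  CH2 → C:1 H:2
  CH2COOH → C:2 H:3 O:2
Element totals:
  C: 9
  H: 18
  O: 2
Molecular formula: C9H18O2.
  M = 9(12.0) + 18(1.007825) + 2(15.994915)
    = 108.000000 + 18.140850 + 31.989830 = 158.130680

158.1307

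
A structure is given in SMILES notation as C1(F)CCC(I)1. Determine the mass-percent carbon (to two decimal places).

24.02%

Atom tally by fragment:
  cyclobutane ring core → C:4 H:8
  (− 2 ring H displaced by substituents)
  + F → F:1
  + I → I:1
Element totals:
  C: 4
  H: 6
  F: 1
  I: 1
Molecular formula: C4H6FI.
Molar mass = 199.994 g/mol.
Mass from C: 4 × 12.011 = 48.044 g/mol.
%C = 48.044 / 199.994 × 100 = 24.02%.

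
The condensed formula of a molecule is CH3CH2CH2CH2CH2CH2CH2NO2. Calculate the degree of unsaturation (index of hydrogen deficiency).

1

Atom tally by fragment:
  CH3 → C:1 H:3
  CH2 → C:1 H:2
  CH2 → C:1 H:2
  CH2 → C:1 H:2
  CH2 → C:1 H:2
  CH2 → C:1 H:2
  CH2NO2 → C:1 H:2 N:1 O:2
Element totals:
  C: 7
  H: 15
  N: 1
  O: 2
Molecular formula: C7H15NO2.
DoU = (2C + 2 + N − H − X) / 2 = (2·7 + 2 + 1 − 15 − 0) / 2 = 1.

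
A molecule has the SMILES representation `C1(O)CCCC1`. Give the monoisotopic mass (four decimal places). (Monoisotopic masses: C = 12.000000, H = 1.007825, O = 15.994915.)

86.0732

Atom tally by fragment:
  cyclopentane ring core → C:5 H:10
  (− 1 ring H displaced by substituents)
  + OH → O:1 H:1
Element totals:
  C: 5
  H: 10
  O: 1
Molecular formula: C5H10O.
  M = 5(12.0) + 10(1.007825) + 15.994915
    = 60.000000 + 10.078250 + 15.994915 = 86.073165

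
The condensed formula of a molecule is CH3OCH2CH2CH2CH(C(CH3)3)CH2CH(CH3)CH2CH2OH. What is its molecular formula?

C14H30O2

Element totals:
  C: 14
  H: 30
  O: 2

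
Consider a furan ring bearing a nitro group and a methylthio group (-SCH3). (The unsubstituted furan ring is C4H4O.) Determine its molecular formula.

C5H5NO3S

Atom tally by fragment:
  furan ring core → C:4 H:4 O:1
  (− 2 ring H displaced by substituents)
  + NO2 → N:1 O:2
  + SCH3 → C:1 H:3 S:1
Element totals:
  C: 5
  H: 5
  N: 1
  O: 3
  S: 1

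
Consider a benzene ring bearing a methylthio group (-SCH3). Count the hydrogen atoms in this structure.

Atom tally by fragment:
  benzene ring core → C:6 H:6
  (− 1 ring H displaced by substituents)
  + SCH3 → C:1 H:3 S:1
Element totals:
  C: 7
  H: 8
  S: 1

8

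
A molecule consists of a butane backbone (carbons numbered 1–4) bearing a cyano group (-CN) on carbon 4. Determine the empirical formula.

C5H9N

Atom tally by fragment:
  CH3 → C:1 H:3
  CH2 → C:1 H:2
  CH2 → C:1 H:2
  CH2CN → C:2 H:2 N:1
Element totals:
  C: 5
  H: 9
  N: 1
Molecular formula: C5H9N.
gcd of subscripts (5, 9, 1) = 1, so the empirical formula equals the molecular formula.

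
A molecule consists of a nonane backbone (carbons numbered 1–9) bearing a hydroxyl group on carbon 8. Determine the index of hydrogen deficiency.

Atom tally by fragment:
  CH3 → C:1 H:3
  CH2 → C:1 H:2
  CH2 → C:1 H:2
  CH2 → C:1 H:2
  CH2 → C:1 H:2
  CH2 → C:1 H:2
  CH2 → C:1 H:2
  CH(OH) → C:1 H:2 O:1
  CH3 → C:1 H:3
Element totals:
  C: 9
  H: 20
  O: 1
Molecular formula: C9H20O.
DoU = (2C + 2 + N − H − X) / 2 = (2·9 + 2 + 0 − 20 − 0) / 2 = 0.

0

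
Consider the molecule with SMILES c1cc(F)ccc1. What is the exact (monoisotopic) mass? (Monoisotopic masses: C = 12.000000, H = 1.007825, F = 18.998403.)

96.0375

Atom tally by fragment:
  benzene ring core → C:6 H:6
  (− 1 ring H displaced by substituents)
  + F → F:1
Element totals:
  C: 6
  H: 5
  F: 1
Molecular formula: C6H5F.
  M = 6(12.0) + 5(1.007825) + 18.998403
    = 72.000000 + 5.039125 + 18.998403 = 96.037528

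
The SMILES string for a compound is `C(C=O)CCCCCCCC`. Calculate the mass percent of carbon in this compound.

Atom tally by fragment:
  OHCCH2 → C:2 H:3 O:1
  CH2 → C:1 H:2
  CH2 → C:1 H:2
  CH2 → C:1 H:2
  CH2 → C:1 H:2
  CH2 → C:1 H:2
  CH2 → C:1 H:2
  CH2 → C:1 H:2
  CH3 → C:1 H:3
Element totals:
  C: 10
  H: 20
  O: 1
Molecular formula: C10H20O.
Molar mass = 156.269 g/mol.
Mass from C: 10 × 12.011 = 120.110 g/mol.
%C = 120.110 / 156.269 × 100 = 76.86%.

76.86%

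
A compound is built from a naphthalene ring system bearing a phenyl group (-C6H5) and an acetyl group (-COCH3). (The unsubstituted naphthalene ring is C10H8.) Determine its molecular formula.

Atom tally by fragment:
  naphthalene ring system core → C:10 H:8
  (− 2 ring H displaced by substituents)
  + C6H5 → C:6 H:5
  + COCH3 → C:2 H:3 O:1
Element totals:
  C: 18
  H: 14
  O: 1

C18H14O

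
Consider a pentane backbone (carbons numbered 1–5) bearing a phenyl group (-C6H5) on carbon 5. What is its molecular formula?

C11H16

Atom tally by fragment:
  CH3 → C:1 H:3
  CH2 → C:1 H:2
  CH2 → C:1 H:2
  CH2 → C:1 H:2
  CH2C6H5 → C:7 H:7
Element totals:
  C: 11
  H: 16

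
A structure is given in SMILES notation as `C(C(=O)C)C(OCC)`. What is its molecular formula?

C6H12O2

Atom tally by fragment:
  CH3COCH2 → C:3 H:5 O:1
  CH2OC2H5 → C:3 H:7 O:1
Element totals:
  C: 6
  H: 12
  O: 2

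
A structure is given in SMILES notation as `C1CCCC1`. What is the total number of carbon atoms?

Atom tally by fragment:
  cyclopentane ring core → C:5 H:10
Element totals:
  C: 5
  H: 10

5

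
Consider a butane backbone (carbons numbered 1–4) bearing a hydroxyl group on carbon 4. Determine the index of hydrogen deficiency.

0

Atom tally by fragment:
  CH3 → C:1 H:3
  CH2 → C:1 H:2
  CH2 → C:1 H:2
  CH2OH → C:1 H:3 O:1
Element totals:
  C: 4
  H: 10
  O: 1
Molecular formula: C4H10O.
DoU = (2C + 2 + N − H − X) / 2 = (2·4 + 2 + 0 − 10 − 0) / 2 = 0.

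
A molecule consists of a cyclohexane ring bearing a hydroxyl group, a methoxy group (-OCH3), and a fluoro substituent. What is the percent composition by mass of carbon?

Atom tally by fragment:
  cyclohexane ring core → C:6 H:12
  (− 3 ring H displaced by substituents)
  + OH → O:1 H:1
  + OCH3 → C:1 H:3 O:1
  + F → F:1
Element totals:
  C: 7
  H: 13
  F: 1
  O: 2
Molecular formula: C7H13FO2.
Molar mass = 148.177 g/mol.
Mass from C: 7 × 12.011 = 84.077 g/mol.
%C = 84.077 / 148.177 × 100 = 56.74%.

56.74%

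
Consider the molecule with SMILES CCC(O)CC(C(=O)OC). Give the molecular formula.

C7H14O3

Atom tally by fragment:
  CH3 → C:1 H:3
  CH2 → C:1 H:2
  CH(OH) → C:1 H:2 O:1
  CH2 → C:1 H:2
  CH2COOCH3 → C:3 H:5 O:2
Element totals:
  C: 7
  H: 14
  O: 3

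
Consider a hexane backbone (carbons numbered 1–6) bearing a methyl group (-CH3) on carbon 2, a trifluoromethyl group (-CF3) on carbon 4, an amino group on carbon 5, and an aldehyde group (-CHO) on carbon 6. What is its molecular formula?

Atom tally by fragment:
  CH3 → C:1 H:3
  CH(CH3) → C:2 H:4
  CH2 → C:1 H:2
  CH(CF3) → C:2 H:1 F:3
  CH(NH2) → C:1 H:3 N:1
  CH2CHO → C:2 H:3 O:1
Element totals:
  C: 9
  H: 16
  F: 3
  N: 1
  O: 1

C9H16F3NO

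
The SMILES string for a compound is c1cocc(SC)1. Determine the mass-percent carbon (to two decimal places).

Atom tally by fragment:
  furan ring core → C:4 H:4 O:1
  (− 1 ring H displaced by substituents)
  + SCH3 → C:1 H:3 S:1
Element totals:
  C: 5
  H: 6
  O: 1
  S: 1
Molecular formula: C5H6OS.
Molar mass = 114.162 g/mol.
Mass from C: 5 × 12.011 = 60.055 g/mol.
%C = 60.055 / 114.162 × 100 = 52.61%.

52.61%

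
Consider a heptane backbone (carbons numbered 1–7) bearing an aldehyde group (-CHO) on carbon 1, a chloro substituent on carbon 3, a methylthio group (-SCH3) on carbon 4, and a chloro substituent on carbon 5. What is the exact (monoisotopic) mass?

242.0299

Atom tally by fragment:
  OHCCH2 → C:2 H:3 O:1
  CH2 → C:1 H:2
  CH(Cl) → C:1 H:1 Cl:1
  CH(SCH3) → C:2 H:4 S:1
  CH(Cl) → C:1 H:1 Cl:1
  CH2 → C:1 H:2
  CH3 → C:1 H:3
Element totals:
  C: 9
  H: 16
  Cl: 2
  O: 1
  S: 1
Molecular formula: C9H16Cl2OS.
  M = 9(12.0) + 16(1.007825) + 2(34.968853) + 15.994915 + 31.972071
    = 108.000000 + 16.125200 + 69.937706 + 15.994915 + 31.972071 = 242.029892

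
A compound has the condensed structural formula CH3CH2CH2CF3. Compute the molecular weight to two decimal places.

Element totals:
  C: 4
  H: 7
  F: 3
Molecular formula: C4H7F3.
  M = 4(12.011) + 7(1.008) + 3(18.998)
    = 48.044 + 7.056 + 56.994 = 112.094

112.09 g/mol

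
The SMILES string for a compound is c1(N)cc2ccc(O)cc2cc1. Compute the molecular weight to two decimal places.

Atom tally by fragment:
  naphthalene ring system core → C:10 H:8
  (− 2 ring H displaced by substituents)
  + NH2 → N:1 H:2
  + OH → O:1 H:1
Element totals:
  C: 10
  H: 9
  N: 1
  O: 1
Molecular formula: C10H9NO.
  M = 10(12.011) + 9(1.008) + 14.007 + 15.999
    = 120.110 + 9.072 + 14.007 + 15.999 = 159.188

159.19 g/mol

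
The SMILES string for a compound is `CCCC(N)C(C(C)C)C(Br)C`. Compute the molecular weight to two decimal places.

Atom tally by fragment:
  CH3 → C:1 H:3
  CH2 → C:1 H:2
  CH2 → C:1 H:2
  CH(NH2) → C:1 H:3 N:1
  CH(CH(CH3)2) → C:4 H:8
  CH(Br) → C:1 H:1 Br:1
  CH3 → C:1 H:3
Element totals:
  C: 10
  H: 22
  Br: 1
  N: 1
Molecular formula: C10H22BrN.
  M = 10(12.011) + 22(1.008) + 79.904 + 14.007
    = 120.110 + 22.176 + 79.904 + 14.007 = 236.197

236.20 g/mol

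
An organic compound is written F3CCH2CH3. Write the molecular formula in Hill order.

Element totals:
  C: 3
  H: 5
  F: 3

C3H5F3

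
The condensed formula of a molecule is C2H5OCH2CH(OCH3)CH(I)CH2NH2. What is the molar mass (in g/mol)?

273.11 g/mol

Atom tally by fragment:
  C2H5OCH2 → C:3 H:7 O:1
  CH(OCH3) → C:2 H:4 O:1
  CH(I) → C:1 H:1 I:1
  CH2NH2 → C:1 H:4 N:1
Element totals:
  C: 7
  H: 16
  I: 1
  N: 1
  O: 2
Molecular formula: C7H16INO2.
  M = 7(12.011) + 16(1.008) + 126.904 + 14.007 + 2(15.999)
    = 84.077 + 16.128 + 126.904 + 14.007 + 31.998 = 273.114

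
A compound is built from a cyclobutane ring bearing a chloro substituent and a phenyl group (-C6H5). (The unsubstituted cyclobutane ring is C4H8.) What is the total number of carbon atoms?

Atom tally by fragment:
  cyclobutane ring core → C:4 H:8
  (− 2 ring H displaced by substituents)
  + Cl → Cl:1
  + C6H5 → C:6 H:5
Element totals:
  C: 10
  H: 11
  Cl: 1

10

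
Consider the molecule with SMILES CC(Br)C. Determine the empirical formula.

C3H7Br

Atom tally by fragment:
  CH3 → C:1 H:3
  CH(Br) → C:1 H:1 Br:1
  CH3 → C:1 H:3
Element totals:
  C: 3
  H: 7
  Br: 1
Molecular formula: C3H7Br.
gcd of subscripts (1, 3, 7) = 1, so the empirical formula equals the molecular formula.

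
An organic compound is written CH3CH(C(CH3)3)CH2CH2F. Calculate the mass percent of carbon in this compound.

72.67%

Element totals:
  C: 8
  H: 17
  F: 1
Molecular formula: C8H17F.
Molar mass = 132.222 g/mol.
Mass from C: 8 × 12.011 = 96.088 g/mol.
%C = 96.088 / 132.222 × 100 = 72.67%.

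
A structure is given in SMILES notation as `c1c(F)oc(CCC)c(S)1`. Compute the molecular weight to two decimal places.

Atom tally by fragment:
  furan ring core → C:4 H:4 O:1
  (− 3 ring H displaced by substituents)
  + F → F:1
  + CH2CH2CH3 → C:3 H:7
  + SH → S:1 H:1
Element totals:
  C: 7
  H: 9
  F: 1
  O: 1
  S: 1
Molecular formula: C7H9FOS.
  M = 7(12.011) + 9(1.008) + 18.998 + 15.999 + 32.06
    = 84.077 + 9.072 + 18.998 + 15.999 + 32.060 = 160.206

160.21 g/mol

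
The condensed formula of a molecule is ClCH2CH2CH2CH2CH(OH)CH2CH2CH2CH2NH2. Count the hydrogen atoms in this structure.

Atom tally by fragment:
  ClCH2 → C:1 H:2 Cl:1
  CH2 → C:1 H:2
  CH2 → C:1 H:2
  CH2 → C:1 H:2
  CH(OH) → C:1 H:2 O:1
  CH2 → C:1 H:2
  CH2 → C:1 H:2
  CH2 → C:1 H:2
  CH2NH2 → C:1 H:4 N:1
Element totals:
  C: 9
  H: 20
  Cl: 1
  N: 1
  O: 1

20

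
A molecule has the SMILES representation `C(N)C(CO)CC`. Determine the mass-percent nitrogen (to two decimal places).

13.58%

Atom tally by fragment:
  H2NCH2 → C:1 H:4 N:1
  CH(CH2OH) → C:2 H:4 O:1
  CH2 → C:1 H:2
  CH3 → C:1 H:3
Element totals:
  C: 5
  H: 13
  N: 1
  O: 1
Molecular formula: C5H13NO.
Molar mass = 103.165 g/mol.
Mass from N: 1 × 14.007 = 14.007 g/mol.
%N = 14.007 / 103.165 × 100 = 13.58%.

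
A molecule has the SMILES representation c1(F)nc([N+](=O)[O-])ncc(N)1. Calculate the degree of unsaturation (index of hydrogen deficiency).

5

Atom tally by fragment:
  pyrimidine ring core → C:4 H:4 N:2
  (− 3 ring H displaced by substituents)
  + F → F:1
  + NO2 → N:1 O:2
  + NH2 → N:1 H:2
Element totals:
  C: 4
  H: 3
  F: 1
  N: 4
  O: 2
Molecular formula: C4H3FN4O2.
DoU = (2C + 2 + N − H − X) / 2 = (2·4 + 2 + 4 − 3 − 1) / 2 = 5.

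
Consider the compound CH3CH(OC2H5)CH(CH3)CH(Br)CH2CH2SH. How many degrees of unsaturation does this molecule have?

Atom tally by fragment:
  CH3 → C:1 H:3
  CH(OC2H5) → C:3 H:6 O:1
  CH(CH3) → C:2 H:4
  CH(Br) → C:1 H:1 Br:1
  CH2 → C:1 H:2
  CH2SH → C:1 H:3 S:1
Element totals:
  C: 9
  H: 19
  Br: 1
  O: 1
  S: 1
Molecular formula: C9H19BrOS.
DoU = (2C + 2 + N − H − X) / 2 = (2·9 + 2 + 0 − 19 − 1) / 2 = 0.

0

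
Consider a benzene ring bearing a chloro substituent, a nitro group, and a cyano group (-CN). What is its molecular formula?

C7H3ClN2O2

Atom tally by fragment:
  benzene ring core → C:6 H:6
  (− 3 ring H displaced by substituents)
  + Cl → Cl:1
  + NO2 → N:1 O:2
  + CN → C:1 N:1
Element totals:
  C: 7
  H: 3
  Cl: 1
  N: 2
  O: 2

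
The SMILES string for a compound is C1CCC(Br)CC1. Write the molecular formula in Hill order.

Atom tally by fragment:
  cyclohexane ring core → C:6 H:12
  (− 1 ring H displaced by substituents)
  + Br → Br:1
Element totals:
  C: 6
  H: 11
  Br: 1

C6H11Br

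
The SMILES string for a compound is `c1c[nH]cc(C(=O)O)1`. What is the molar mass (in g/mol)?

111.10 g/mol

Atom tally by fragment:
  pyrrole ring core → C:4 H:5 N:1
  (− 1 ring H displaced by substituents)
  + COOH → C:1 H:1 O:2
Element totals:
  C: 5
  H: 5
  N: 1
  O: 2
Molecular formula: C5H5NO2.
  M = 5(12.011) + 5(1.008) + 14.007 + 2(15.999)
    = 60.055 + 5.040 + 14.007 + 31.998 = 111.100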